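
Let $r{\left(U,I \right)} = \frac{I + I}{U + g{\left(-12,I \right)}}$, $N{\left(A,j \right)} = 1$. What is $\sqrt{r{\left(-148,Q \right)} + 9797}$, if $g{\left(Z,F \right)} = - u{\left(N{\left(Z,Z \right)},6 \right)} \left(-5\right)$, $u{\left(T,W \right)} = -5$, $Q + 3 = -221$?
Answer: $\frac{\sqrt{293291917}}{173} \approx 98.993$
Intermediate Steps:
$Q = -224$ ($Q = -3 - 221 = -224$)
$g{\left(Z,F \right)} = -25$ ($g{\left(Z,F \right)} = - \left(-5\right) \left(-5\right) = \left(-1\right) 25 = -25$)
$r{\left(U,I \right)} = \frac{2 I}{-25 + U}$ ($r{\left(U,I \right)} = \frac{I + I}{U - 25} = \frac{2 I}{-25 + U}$)
$\sqrt{r{\left(-148,Q \right)} + 9797} = \sqrt{2 \left(-224\right) \frac{1}{-25 - 148} + 9797} = \sqrt{2 \left(-224\right) \frac{1}{-173} + 9797} = \sqrt{2 \left(-224\right) \left(- \frac{1}{173}\right) + 9797} = \sqrt{\frac{448}{173} + 9797} = \sqrt{\frac{1695329}{173}} = \frac{\sqrt{293291917}}{173}$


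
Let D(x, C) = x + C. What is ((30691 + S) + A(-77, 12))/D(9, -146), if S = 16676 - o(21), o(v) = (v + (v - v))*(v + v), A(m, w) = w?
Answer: -46497/137 ≈ -339.39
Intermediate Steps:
o(v) = 2*v² (o(v) = (v + 0)*(2*v) = v*(2*v) = 2*v²)
S = 15794 (S = 16676 - 2*21² = 16676 - 2*441 = 16676 - 1*882 = 16676 - 882 = 15794)
D(x, C) = C + x
((30691 + S) + A(-77, 12))/D(9, -146) = ((30691 + 15794) + 12)/(-146 + 9) = (46485 + 12)/(-137) = 46497*(-1/137) = -46497/137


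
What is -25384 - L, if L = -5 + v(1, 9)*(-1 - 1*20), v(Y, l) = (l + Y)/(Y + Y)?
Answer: -25274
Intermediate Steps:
v(Y, l) = (Y + l)/(2*Y) (v(Y, l) = (Y + l)/((2*Y)) = (Y + l)*(1/(2*Y)) = (Y + l)/(2*Y))
L = -110 (L = -5 + ((1/2)*(1 + 9)/1)*(-1 - 1*20) = -5 + ((1/2)*1*10)*(-1 - 20) = -5 + 5*(-21) = -5 - 105 = -110)
-25384 - L = -25384 - 1*(-110) = -25384 + 110 = -25274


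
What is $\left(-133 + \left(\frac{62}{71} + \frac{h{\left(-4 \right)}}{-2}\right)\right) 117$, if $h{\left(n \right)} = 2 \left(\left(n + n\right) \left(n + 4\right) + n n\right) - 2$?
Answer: $- \frac{1222182}{71} \approx -17214.0$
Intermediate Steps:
$h{\left(n \right)} = -2 + 2 n^{2} + 4 n \left(4 + n\right)$ ($h{\left(n \right)} = 2 \left(2 n \left(4 + n\right) + n^{2}\right) - 2 = 2 \left(n^{2} + 2 n \left(4 + n\right)\right) - 2 = \left(2 n^{2} + 4 n \left(4 + n\right)\right) - 2 = -2 + 2 n^{2} + 4 n \left(4 + n\right)$)
$\left(-133 + \left(\frac{62}{71} + \frac{h{\left(-4 \right)}}{-2}\right)\right) 117 = \left(-133 + \left(\frac{62}{71} + \frac{-2 + 6 \left(-4\right)^{2} + 16 \left(-4\right)}{-2}\right)\right) 117 = \left(-133 + \left(62 \cdot \frac{1}{71} + \left(-2 + 6 \cdot 16 - 64\right) \left(- \frac{1}{2}\right)\right)\right) 117 = \left(-133 + \left(\frac{62}{71} + \left(-2 + 96 - 64\right) \left(- \frac{1}{2}\right)\right)\right) 117 = \left(-133 + \left(\frac{62}{71} + 30 \left(- \frac{1}{2}\right)\right)\right) 117 = \left(-133 + \left(\frac{62}{71} - 15\right)\right) 117 = \left(-133 - \frac{1003}{71}\right) 117 = \left(- \frac{10446}{71}\right) 117 = - \frac{1222182}{71}$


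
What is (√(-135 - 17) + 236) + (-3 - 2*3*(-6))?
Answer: 269 + 2*I*√38 ≈ 269.0 + 12.329*I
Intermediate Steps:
(√(-135 - 17) + 236) + (-3 - 2*3*(-6)) = (√(-152) + 236) + (-3 - 6*(-6)) = (2*I*√38 + 236) + (-3 + 36) = (236 + 2*I*√38) + 33 = 269 + 2*I*√38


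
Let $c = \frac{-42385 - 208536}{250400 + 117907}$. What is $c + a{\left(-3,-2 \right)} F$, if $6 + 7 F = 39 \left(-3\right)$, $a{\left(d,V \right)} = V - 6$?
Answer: $\frac{360657641}{2578149} \approx 139.89$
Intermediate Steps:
$a{\left(d,V \right)} = -6 + V$
$F = - \frac{123}{7}$ ($F = - \frac{6}{7} + \frac{39 \left(-3\right)}{7} = - \frac{6}{7} + \frac{1}{7} \left(-117\right) = - \frac{6}{7} - \frac{117}{7} = - \frac{123}{7} \approx -17.571$)
$c = - \frac{250921}{368307} \approx -0.68128$
$c + a{\left(-3,-2 \right)} F = - \frac{250921}{368307} + \left(-6 - 2\right) \left(- \frac{123}{7}\right) = - \frac{250921}{368307} - - \frac{984}{7} = - \frac{250921}{368307} + \frac{984}{7} = \frac{360657641}{2578149}$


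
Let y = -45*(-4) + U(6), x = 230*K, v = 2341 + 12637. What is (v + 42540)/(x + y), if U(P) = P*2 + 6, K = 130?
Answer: 28759/15049 ≈ 1.9110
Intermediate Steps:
U(P) = 6 + 2*P (U(P) = 2*P + 6 = 6 + 2*P)
v = 14978
x = 29900 (x = 230*130 = 29900)
y = 198 (y = -45*(-4) + (6 + 2*6) = 180 + (6 + 12) = 180 + 18 = 198)
(v + 42540)/(x + y) = (14978 + 42540)/(29900 + 198) = 57518/30098 = 57518*(1/30098) = 28759/15049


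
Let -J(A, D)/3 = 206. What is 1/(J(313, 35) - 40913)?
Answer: -1/41531 ≈ -2.4078e-5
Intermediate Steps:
J(A, D) = -618 (J(A, D) = -3*206 = -618)
1/(J(313, 35) - 40913) = 1/(-618 - 40913) = 1/(-41531) = -1/41531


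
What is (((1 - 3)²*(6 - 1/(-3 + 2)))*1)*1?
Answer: 28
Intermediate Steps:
(((1 - 3)²*(6 - 1/(-3 + 2)))*1)*1 = (((-2)²*(6 - 1/(-1)))*1)*1 = ((4*(6 - 1*(-1)))*1)*1 = ((4*(6 + 1))*1)*1 = ((4*7)*1)*1 = (28*1)*1 = 28*1 = 28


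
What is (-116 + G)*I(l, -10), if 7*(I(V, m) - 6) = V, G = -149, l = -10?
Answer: -8480/7 ≈ -1211.4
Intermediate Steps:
I(V, m) = 6 + V/7
(-116 + G)*I(l, -10) = (-116 - 149)*(6 + (⅐)*(-10)) = -265*(6 - 10/7) = -265*32/7 = -8480/7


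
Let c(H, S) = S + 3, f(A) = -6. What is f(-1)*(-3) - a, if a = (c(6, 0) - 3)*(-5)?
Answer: 18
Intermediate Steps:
c(H, S) = 3 + S
a = 0 (a = ((3 + 0) - 3)*(-5) = (3 - 3)*(-5) = 0*(-5) = 0)
f(-1)*(-3) - a = -6*(-3) - 1*0 = 18 + 0 = 18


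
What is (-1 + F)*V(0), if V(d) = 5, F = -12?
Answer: -65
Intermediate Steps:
(-1 + F)*V(0) = (-1 - 12)*5 = -13*5 = -65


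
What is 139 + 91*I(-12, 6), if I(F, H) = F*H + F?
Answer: -7505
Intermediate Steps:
I(F, H) = F + F*H
139 + 91*I(-12, 6) = 139 + 91*(-12*(1 + 6)) = 139 + 91*(-12*7) = 139 + 91*(-84) = 139 - 7644 = -7505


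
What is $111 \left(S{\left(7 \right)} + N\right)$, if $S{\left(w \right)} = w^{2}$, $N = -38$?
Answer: $1221$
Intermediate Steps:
$111 \left(S{\left(7 \right)} + N\right) = 111 \left(7^{2} - 38\right) = 111 \left(49 - 38\right) = 111 \cdot 11 = 1221$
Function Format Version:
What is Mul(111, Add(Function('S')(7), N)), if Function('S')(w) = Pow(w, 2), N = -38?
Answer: 1221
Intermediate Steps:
Mul(111, Add(Function('S')(7), N)) = Mul(111, Add(Pow(7, 2), -38)) = Mul(111, Add(49, -38)) = Mul(111, 11) = 1221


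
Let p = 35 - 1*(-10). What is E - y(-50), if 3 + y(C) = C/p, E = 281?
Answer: 2566/9 ≈ 285.11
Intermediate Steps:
p = 45 (p = 35 + 10 = 45)
y(C) = -3 + C/45
E - y(-50) = 281 - (-3 + (1/45)*(-50)) = 281 - (-3 - 10/9) = 281 - 1*(-37/9) = 281 + 37/9 = 2566/9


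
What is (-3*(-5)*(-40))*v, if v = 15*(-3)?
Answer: 27000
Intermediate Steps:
v = -45
(-3*(-5)*(-40))*v = (-3*(-5)*(-40))*(-45) = (15*(-40))*(-45) = -600*(-45) = 27000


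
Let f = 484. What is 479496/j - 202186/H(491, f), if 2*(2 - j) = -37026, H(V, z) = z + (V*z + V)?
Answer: 110673382234/4418030785 ≈ 25.050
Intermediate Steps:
H(V, z) = V + z + V*z (H(V, z) = z + (V + V*z) = V + z + V*z)
j = 18515 (j = 2 - ½*(-37026) = 2 + 18513 = 18515)
479496/j - 202186/H(491, f) = 479496/18515 - 202186/(491 + 484 + 491*484) = 479496*(1/18515) - 202186/(491 + 484 + 237644) = 479496/18515 - 202186/238619 = 110673382234/4418030785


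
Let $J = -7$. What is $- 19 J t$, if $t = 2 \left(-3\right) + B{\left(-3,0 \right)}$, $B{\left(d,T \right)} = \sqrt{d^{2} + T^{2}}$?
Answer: $-399$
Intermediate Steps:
$B{\left(d,T \right)} = \sqrt{T^{2} + d^{2}}$
$t = -3$ ($t = 2 \left(-3\right) + \sqrt{0^{2} + \left(-3\right)^{2}} = -6 + \sqrt{0 + 9} = -6 + \sqrt{9} = -6 + 3 = -3$)
$- 19 J t = \left(-19\right) \left(-7\right) \left(-3\right) = 133 \left(-3\right) = -399$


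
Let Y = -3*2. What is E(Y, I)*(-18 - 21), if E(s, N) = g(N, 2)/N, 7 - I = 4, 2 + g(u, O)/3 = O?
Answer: 0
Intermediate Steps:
Y = -6
g(u, O) = -6 + 3*O
I = 3 (I = 7 - 1*4 = 7 - 4 = 3)
E(s, N) = 0 (E(s, N) = (-6 + 3*2)/N = (-6 + 6)/N = 0/N = 0)
E(Y, I)*(-18 - 21) = 0*(-18 - 21) = 0*(-39) = 0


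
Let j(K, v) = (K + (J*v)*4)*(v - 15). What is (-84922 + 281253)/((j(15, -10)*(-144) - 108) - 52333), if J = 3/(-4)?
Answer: 196331/109559 ≈ 1.7920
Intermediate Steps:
J = -¾ (J = 3*(-¼) = -¾ ≈ -0.75000)
j(K, v) = (-15 + v)*(K - 3*v) (j(K, v) = (K - 3*v/4*4)*(v - 15) = (K - 3*v)*(-15 + v) = (-15 + v)*(K - 3*v))
(-84922 + 281253)/((j(15, -10)*(-144) - 108) - 52333) = (-84922 + 281253)/(((-15*15 - 3*(-10)² + 45*(-10) + 15*(-10))*(-144) - 108) - 52333) = 196331/(((-225 - 3*100 - 450 - 150)*(-144) - 108) - 52333) = 196331/(((-225 - 300 - 450 - 150)*(-144) - 108) - 52333) = 196331/((-1125*(-144) - 108) - 52333) = 196331/((162000 - 108) - 52333) = 196331/(161892 - 52333) = 196331/109559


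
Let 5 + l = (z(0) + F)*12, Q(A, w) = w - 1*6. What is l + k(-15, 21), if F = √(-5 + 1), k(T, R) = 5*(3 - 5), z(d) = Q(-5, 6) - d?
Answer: -15 + 24*I ≈ -15.0 + 24.0*I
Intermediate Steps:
Q(A, w) = -6 + w (Q(A, w) = w - 6 = -6 + w)
z(d) = -d (z(d) = (-6 + 6) - d = 0 - d = -d)
k(T, R) = -10 (k(T, R) = 5*(-2) = -10)
F = 2*I (F = √(-4) = 2*I ≈ 2.0*I)
l = -5 + 24*I (l = -5 + (-1*0 + 2*I)*12 = -5 + (0 + 2*I)*12 = -5 + (2*I)*12 = -5 + 24*I ≈ -5.0 + 24.0*I)
l + k(-15, 21) = (-5 + 24*I) - 10 = -15 + 24*I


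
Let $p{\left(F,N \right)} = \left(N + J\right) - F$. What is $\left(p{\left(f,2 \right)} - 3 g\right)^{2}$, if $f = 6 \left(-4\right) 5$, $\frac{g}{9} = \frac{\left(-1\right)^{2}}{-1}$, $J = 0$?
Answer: $22201$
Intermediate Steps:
$g = -9$ ($g = 9 \frac{\left(-1\right)^{2}}{-1} = 9 \cdot 1 \left(-1\right) = 9 \left(-1\right) = -9$)
$f = -120$ ($f = \left(-24\right) 5 = -120$)
$p{\left(F,N \right)} = N - F$ ($p{\left(F,N \right)} = \left(N + 0\right) - F = N - F$)
$\left(p{\left(f,2 \right)} - 3 g\right)^{2} = \left(\left(2 - -120\right) - -27\right)^{2} = \left(\left(2 + 120\right) + 27\right)^{2} = \left(122 + 27\right)^{2} = 149^{2} = 22201$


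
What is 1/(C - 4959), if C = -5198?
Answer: -1/10157 ≈ -9.8454e-5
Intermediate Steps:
1/(C - 4959) = 1/(-5198 - 4959) = 1/(-10157) = -1/10157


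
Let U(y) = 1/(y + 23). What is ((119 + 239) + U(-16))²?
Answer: 6285049/49 ≈ 1.2827e+5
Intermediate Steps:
U(y) = 1/(23 + y)
((119 + 239) + U(-16))² = ((119 + 239) + 1/(23 - 16))² = (358 + 1/7)² = (358 + ⅐)² = (2507/7)² = 6285049/49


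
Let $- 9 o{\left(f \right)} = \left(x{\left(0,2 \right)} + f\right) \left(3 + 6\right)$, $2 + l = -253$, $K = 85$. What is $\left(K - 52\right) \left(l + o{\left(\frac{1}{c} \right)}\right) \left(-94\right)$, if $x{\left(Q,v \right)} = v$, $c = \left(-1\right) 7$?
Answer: $\frac{5577396}{7} \approx 7.9677 \cdot 10^{5}$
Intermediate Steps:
$c = -7$
$l = -255$ ($l = -2 - 253 = -255$)
$o{\left(f \right)} = -2 - f$ ($o{\left(f \right)} = - \frac{\left(2 + f\right) \left(3 + 6\right)}{9} = - \frac{\left(2 + f\right) 9}{9} = - \frac{18 + 9 f}{9} = -2 - f$)
$\left(K - 52\right) \left(l + o{\left(\frac{1}{c} \right)}\right) \left(-94\right) = \left(85 - 52\right) \left(-255 - \frac{13}{7}\right) \left(-94\right) = 33 \left(-255 - \frac{13}{7}\right) \left(-94\right) = 33 \left(- \frac{1798}{7}\right) \left(-94\right) = \left(- \frac{59334}{7}\right) \left(-94\right) = \frac{5577396}{7}$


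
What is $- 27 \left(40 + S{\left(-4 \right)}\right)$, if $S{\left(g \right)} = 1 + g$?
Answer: $-999$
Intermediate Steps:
$- 27 \left(40 + S{\left(-4 \right)}\right) = - 27 \left(40 + \left(1 - 4\right)\right) = - 27 \left(40 - 3\right) = \left(-27\right) 37 = -999$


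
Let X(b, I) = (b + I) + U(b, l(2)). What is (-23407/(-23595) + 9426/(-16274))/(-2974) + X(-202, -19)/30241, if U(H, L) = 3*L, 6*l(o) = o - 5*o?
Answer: -65434339338767/8633589875773005 ≈ -0.0075790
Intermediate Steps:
l(o) = -2*o/3 (l(o) = (o - 5*o)/6 = (-4*o)/6 = -2*o/3)
X(b, I) = -4 + I + b (X(b, I) = (b + I) + 3*(-2/3*2) = (I + b) + 3*(-4/3) = (I + b) - 4 = -4 + I + b)
(-23407/(-23595) + 9426/(-16274))/(-2974) + X(-202, -19)/30241 = (-23407/(-23595) + 9426/(-16274))/(-2974) + (-4 - 19 - 202)/30241 = (-23407*(-1/23595) + 9426*(-1/16274))*(-1/2974) - 225*1/30241 = (23407/23595 - 4713/8137)*(-1/2974) - 225/30241 = (79259524/191992515)*(-1/2974) - 225/30241 = -39629762/285492869805 - 225/30241 = -65434339338767/8633589875773005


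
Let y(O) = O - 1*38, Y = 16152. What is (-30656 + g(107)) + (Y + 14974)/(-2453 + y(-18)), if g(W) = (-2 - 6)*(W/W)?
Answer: -76967102/2509 ≈ -30676.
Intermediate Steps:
y(O) = -38 + O (y(O) = O - 38 = -38 + O)
g(W) = -8 (g(W) = -8*1 = -8)
(-30656 + g(107)) + (Y + 14974)/(-2453 + y(-18)) = (-30656 - 8) + (16152 + 14974)/(-2453 + (-38 - 18)) = -30664 + 31126/(-2453 - 56) = -30664 + 31126/(-2509) = -30664 + 31126*(-1/2509) = -30664 - 31126/2509 = -76967102/2509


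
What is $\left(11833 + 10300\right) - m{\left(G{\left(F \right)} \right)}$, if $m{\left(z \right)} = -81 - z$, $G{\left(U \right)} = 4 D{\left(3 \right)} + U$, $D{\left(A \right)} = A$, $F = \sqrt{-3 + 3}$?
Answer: $22226$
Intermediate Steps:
$F = 0$ ($F = \sqrt{0} = 0$)
$G{\left(U \right)} = 12 + U$ ($G{\left(U \right)} = 4 \cdot 3 + U = 12 + U$)
$\left(11833 + 10300\right) - m{\left(G{\left(F \right)} \right)} = \left(11833 + 10300\right) - \left(-81 - \left(12 + 0\right)\right) = 22133 - \left(-81 - 12\right) = 22133 - -93 = 22133 + 93 = 22226$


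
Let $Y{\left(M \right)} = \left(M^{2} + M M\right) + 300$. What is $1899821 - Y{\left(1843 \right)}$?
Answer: $-4893777$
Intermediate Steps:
$Y{\left(M \right)} = 300 + 2 M^{2}$ ($Y{\left(M \right)} = \left(M^{2} + M^{2}\right) + 300 = 2 M^{2} + 300 = 300 + 2 M^{2}$)
$1899821 - Y{\left(1843 \right)} = 1899821 - \left(300 + 2 \cdot 1843^{2}\right) = 1899821 - \left(300 + 2 \cdot 3396649\right) = 1899821 - \left(300 + 6793298\right) = 1899821 - 6793598 = -4893777$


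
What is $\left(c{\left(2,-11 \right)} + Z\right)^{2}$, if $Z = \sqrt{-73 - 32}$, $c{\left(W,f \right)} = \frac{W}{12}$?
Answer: $- \frac{3779}{36} + \frac{i \sqrt{105}}{3} \approx -104.97 + 3.4156 i$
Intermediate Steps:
$c{\left(W,f \right)} = \frac{W}{12}$ ($c{\left(W,f \right)} = W \frac{1}{12} = \frac{W}{12}$)
$Z = i \sqrt{105}$ ($Z = \sqrt{-73 - 32} = \sqrt{-105} = i \sqrt{105} \approx 10.247 i$)
$\left(c{\left(2,-11 \right)} + Z\right)^{2} = \left(\frac{1}{12} \cdot 2 + i \sqrt{105}\right)^{2} = \left(\frac{1}{6} + i \sqrt{105}\right)^{2}$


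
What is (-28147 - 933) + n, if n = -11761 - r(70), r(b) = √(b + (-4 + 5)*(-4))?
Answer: -40841 - √66 ≈ -40849.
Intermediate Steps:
r(b) = √(-4 + b) (r(b) = √(b + 1*(-4)) = √(b - 4) = √(-4 + b))
n = -11761 - √66 (n = -11761 - √(-4 + 70) = -11761 - √66 ≈ -11769.)
(-28147 - 933) + n = (-28147 - 933) + (-11761 - √66) = -29080 + (-11761 - √66) = -40841 - √66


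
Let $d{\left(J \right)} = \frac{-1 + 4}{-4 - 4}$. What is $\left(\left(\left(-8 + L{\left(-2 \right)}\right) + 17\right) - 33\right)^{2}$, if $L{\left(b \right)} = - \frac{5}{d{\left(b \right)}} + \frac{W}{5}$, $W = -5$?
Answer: $\frac{1225}{9} \approx 136.11$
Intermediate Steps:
$d{\left(J \right)} = - \frac{3}{8}$ ($d{\left(J \right)} = \frac{3}{-8} = 3 \left(- \frac{1}{8}\right) = - \frac{3}{8}$)
$L{\left(b \right)} = \frac{37}{3}$ ($L{\left(b \right)} = - \frac{5}{- \frac{3}{8}} - \frac{5}{5} = \left(-5\right) \left(- \frac{8}{3}\right) - 1 = \frac{40}{3} - 1 = \frac{37}{3}$)
$\left(\left(\left(-8 + L{\left(-2 \right)}\right) + 17\right) - 33\right)^{2} = \left(\left(\left(-8 + \frac{37}{3}\right) + 17\right) - 33\right)^{2} = \left(\left(\frac{13}{3} + 17\right) - 33\right)^{2} = \left(\frac{64}{3} - 33\right)^{2} = \left(- \frac{35}{3}\right)^{2} = \frac{1225}{9}$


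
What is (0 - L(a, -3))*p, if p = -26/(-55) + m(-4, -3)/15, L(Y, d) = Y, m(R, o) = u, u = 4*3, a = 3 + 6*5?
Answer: -42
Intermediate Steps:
a = 33 (a = 3 + 30 = 33)
u = 12
m(R, o) = 12
p = 14/11 (p = -26/(-55) + 12/15 = -26*(-1/55) + 12*(1/15) = 26/55 + ⅘ = 14/11 ≈ 1.2727)
(0 - L(a, -3))*p = (0 - 1*33)*(14/11) = (0 - 33)*(14/11) = -33*14/11 = -42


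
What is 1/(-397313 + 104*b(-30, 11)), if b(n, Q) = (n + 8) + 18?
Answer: -1/397729 ≈ -2.5143e-6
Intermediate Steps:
b(n, Q) = 26 + n (b(n, Q) = (8 + n) + 18 = 26 + n)
1/(-397313 + 104*b(-30, 11)) = 1/(-397313 + 104*(26 - 30)) = 1/(-397313 + 104*(-4)) = 1/(-397313 - 416) = 1/(-397729) = -1/397729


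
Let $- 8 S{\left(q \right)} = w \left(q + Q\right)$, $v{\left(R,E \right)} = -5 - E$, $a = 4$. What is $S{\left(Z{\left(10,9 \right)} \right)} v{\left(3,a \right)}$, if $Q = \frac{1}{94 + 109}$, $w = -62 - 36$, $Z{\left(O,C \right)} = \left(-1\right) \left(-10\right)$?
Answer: $- \frac{127953}{116} \approx -1103.0$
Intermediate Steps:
$Z{\left(O,C \right)} = 10$
$w = -98$ ($w = -62 - 36 = -98$)
$Q = \frac{1}{203} \approx 0.0049261$
$S{\left(q \right)} = \frac{7}{116} + \frac{49 q}{4}$ ($S{\left(q \right)} = - \frac{\left(-98\right) \left(q + \frac{1}{203}\right)}{8} = - \frac{\left(-98\right) \left(\frac{1}{203} + q\right)}{8} = - \frac{- \frac{14}{29} - 98 q}{8} = \frac{7}{116} + \frac{49 q}{4}$)
$S{\left(Z{\left(10,9 \right)} \right)} v{\left(3,a \right)} = \left(\frac{7}{116} + \frac{49}{4} \cdot 10\right) \left(-5 - 4\right) = \left(\frac{7}{116} + \frac{245}{2}\right) \left(-5 - 4\right) = \frac{14217}{116} \left(-9\right) = - \frac{127953}{116}$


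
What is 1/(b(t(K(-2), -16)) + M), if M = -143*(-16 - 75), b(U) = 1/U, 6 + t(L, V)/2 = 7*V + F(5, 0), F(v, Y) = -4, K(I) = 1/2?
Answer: 244/3175171 ≈ 7.6846e-5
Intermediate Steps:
K(I) = ½
t(L, V) = -20 + 14*V (t(L, V) = -12 + 2*(7*V - 4) = -12 + 2*(-4 + 7*V) = -12 + (-8 + 14*V) = -20 + 14*V)
M = 13013 (M = -143*(-91) = 13013)
1/(b(t(K(-2), -16)) + M) = 1/(1/(-20 + 14*(-16)) + 13013) = 1/(1/(-20 - 224) + 13013) = 1/(1/(-244) + 13013) = 1/(-1/244 + 13013) = 1/(3175171/244) = 244/3175171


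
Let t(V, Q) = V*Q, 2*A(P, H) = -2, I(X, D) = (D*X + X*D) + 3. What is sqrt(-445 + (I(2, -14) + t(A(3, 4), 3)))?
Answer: I*sqrt(501) ≈ 22.383*I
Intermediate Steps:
I(X, D) = 3 + 2*D*X (I(X, D) = (D*X + D*X) + 3 = 2*D*X + 3 = 3 + 2*D*X)
A(P, H) = -1 (A(P, H) = (1/2)*(-2) = -1)
t(V, Q) = Q*V
sqrt(-445 + (I(2, -14) + t(A(3, 4), 3))) = sqrt(-445 + ((3 + 2*(-14)*2) + 3*(-1))) = sqrt(-445 + ((3 - 56) - 3)) = sqrt(-445 + (-53 - 3)) = sqrt(-445 - 56) = sqrt(-501) = I*sqrt(501)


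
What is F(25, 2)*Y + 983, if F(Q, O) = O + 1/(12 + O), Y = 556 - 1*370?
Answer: 9578/7 ≈ 1368.3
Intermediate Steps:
Y = 186 (Y = 556 - 370 = 186)
F(25, 2)*Y + 983 = ((1 + 2² + 12*2)/(12 + 2))*186 + 983 = ((1 + 4 + 24)/14)*186 + 983 = ((1/14)*29)*186 + 983 = (29/14)*186 + 983 = 2697/7 + 983 = 9578/7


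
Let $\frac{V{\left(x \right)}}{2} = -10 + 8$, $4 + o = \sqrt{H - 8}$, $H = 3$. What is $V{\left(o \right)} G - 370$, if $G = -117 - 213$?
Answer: $950$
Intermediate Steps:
$G = -330$ ($G = -117 - 213 = -330$)
$o = -4 + i \sqrt{5}$ ($o = -4 + \sqrt{3 - 8} = -4 + \sqrt{-5} = -4 + i \sqrt{5} \approx -4.0 + 2.2361 i$)
$V{\left(x \right)} = -4$ ($V{\left(x \right)} = 2 \left(-10 + 8\right) = 2 \left(-2\right) = -4$)
$V{\left(o \right)} G - 370 = \left(-4\right) \left(-330\right) - 370 = 1320 - 370 = 950$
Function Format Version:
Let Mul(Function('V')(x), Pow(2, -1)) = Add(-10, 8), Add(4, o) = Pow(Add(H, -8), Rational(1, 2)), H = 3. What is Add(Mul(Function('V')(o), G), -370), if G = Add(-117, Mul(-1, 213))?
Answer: 950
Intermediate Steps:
G = -330 (G = Add(-117, -213) = -330)
o = Add(-4, Mul(I, Pow(5, Rational(1, 2)))) (o = Add(-4, Pow(Add(3, -8), Rational(1, 2))) = Add(-4, Pow(-5, Rational(1, 2))) = Add(-4, Mul(I, Pow(5, Rational(1, 2)))) ≈ Add(-4.0000, Mul(2.2361, I)))
Function('V')(x) = -4 (Function('V')(x) = Mul(2, Add(-10, 8)) = Mul(2, -2) = -4)
Add(Mul(Function('V')(o), G), -370) = Add(Mul(-4, -330), -370) = Add(1320, -370) = 950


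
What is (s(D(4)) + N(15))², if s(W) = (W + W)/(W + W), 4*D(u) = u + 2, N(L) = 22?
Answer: 529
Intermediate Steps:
D(u) = ½ + u/4 (D(u) = (u + 2)/4 = (2 + u)/4 = ½ + u/4)
s(W) = 1 (s(W) = (2*W)/((2*W)) = (2*W)*(1/(2*W)) = 1)
(s(D(4)) + N(15))² = (1 + 22)² = 23² = 529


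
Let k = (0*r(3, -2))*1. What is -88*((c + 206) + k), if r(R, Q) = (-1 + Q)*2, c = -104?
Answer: -8976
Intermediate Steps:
r(R, Q) = -2 + 2*Q
k = 0 (k = (0*(-2 + 2*(-2)))*1 = (0*(-2 - 4))*1 = (0*(-6))*1 = 0*1 = 0)
-88*((c + 206) + k) = -88*((-104 + 206) + 0) = -88*(102 + 0) = -88*102 = -8976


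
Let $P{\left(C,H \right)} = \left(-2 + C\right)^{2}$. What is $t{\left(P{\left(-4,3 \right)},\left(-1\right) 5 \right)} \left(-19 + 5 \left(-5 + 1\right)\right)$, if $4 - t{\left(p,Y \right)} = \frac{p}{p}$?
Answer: $-117$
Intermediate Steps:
$t{\left(p,Y \right)} = 3$ ($t{\left(p,Y \right)} = 4 - \frac{p}{p} = 4 - 1 = 3$)
$t{\left(P{\left(-4,3 \right)},\left(-1\right) 5 \right)} \left(-19 + 5 \left(-5 + 1\right)\right) = 3 \left(-19 + 5 \left(-5 + 1\right)\right) = 3 \left(-19 + 5 \left(-4\right)\right) = 3 \left(-19 - 20\right) = 3 \left(-39\right) = -117$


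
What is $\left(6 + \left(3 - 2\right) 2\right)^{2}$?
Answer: $64$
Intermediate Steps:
$\left(6 + \left(3 - 2\right) 2\right)^{2} = \left(6 + 1 \cdot 2\right)^{2} = \left(6 + 2\right)^{2} = 8^{2} = 64$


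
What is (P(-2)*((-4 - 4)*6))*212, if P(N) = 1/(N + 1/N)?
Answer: 20352/5 ≈ 4070.4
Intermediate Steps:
(P(-2)*((-4 - 4)*6))*212 = ((-2/(1 + (-2)²))*((-4 - 4)*6))*212 = ((-2/(1 + 4))*(-8*6))*212 = (-2/5*(-48))*212 = (-2*⅕*(-48))*212 = -⅖*(-48)*212 = (96/5)*212 = 20352/5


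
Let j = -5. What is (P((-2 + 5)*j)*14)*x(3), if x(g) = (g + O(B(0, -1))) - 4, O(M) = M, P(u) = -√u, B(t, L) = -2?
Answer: 42*I*√15 ≈ 162.67*I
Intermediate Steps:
x(g) = -6 + g (x(g) = (g - 2) - 4 = (-2 + g) - 4 = -6 + g)
(P((-2 + 5)*j)*14)*x(3) = (-√((-2 + 5)*(-5))*14)*(-6 + 3) = (-√(3*(-5))*14)*(-3) = (-√(-15)*14)*(-3) = (-I*√15*14)*(-3) = -14*I*√15*(-3) = 42*I*√15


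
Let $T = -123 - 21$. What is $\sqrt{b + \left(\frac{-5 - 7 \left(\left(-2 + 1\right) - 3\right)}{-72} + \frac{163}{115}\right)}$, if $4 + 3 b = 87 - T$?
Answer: $\frac{\sqrt{146190530}}{1380} \approx 8.7615$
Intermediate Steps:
$T = -144$
$b = \frac{227}{3}$ ($b = - \frac{4}{3} + \frac{87 - -144}{3} = - \frac{4}{3} + \frac{87 + 144}{3} = - \frac{4}{3} + \frac{1}{3} \cdot 231 = - \frac{4}{3} + 77 = \frac{227}{3} \approx 75.667$)
$\sqrt{b + \left(\frac{-5 - 7 \left(\left(-2 + 1\right) - 3\right)}{-72} + \frac{163}{115}\right)} = \sqrt{\frac{227}{3} + \left(\frac{-5 - 7 \left(\left(-2 + 1\right) - 3\right)}{-72} + \frac{163}{115}\right)} = \sqrt{\frac{227}{3} + \left(\left(-5 - 7 \left(-1 - 3\right)\right) \left(- \frac{1}{72}\right) + 163 \cdot \frac{1}{115}\right)} = \sqrt{\frac{227}{3} + \left(\left(-5 - -28\right) \left(- \frac{1}{72}\right) + \frac{163}{115}\right)} = \sqrt{\frac{227}{3} + \left(\left(-5 + 28\right) \left(- \frac{1}{72}\right) + \frac{163}{115}\right)} = \sqrt{\frac{227}{3} + \left(23 \left(- \frac{1}{72}\right) + \frac{163}{115}\right)} = \sqrt{\frac{227}{3} + \left(- \frac{23}{72} + \frac{163}{115}\right)} = \sqrt{\frac{227}{3} + \frac{9091}{8280}} = \sqrt{\frac{635611}{8280}} = \frac{\sqrt{146190530}}{1380}$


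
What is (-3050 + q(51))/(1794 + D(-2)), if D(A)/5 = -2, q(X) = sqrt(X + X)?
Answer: -1525/892 + sqrt(102)/1784 ≈ -1.7040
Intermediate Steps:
q(X) = sqrt(2)*sqrt(X) (q(X) = sqrt(2*X) = sqrt(2)*sqrt(X))
D(A) = -10 (D(A) = 5*(-2) = -10)
(-3050 + q(51))/(1794 + D(-2)) = (-3050 + sqrt(2)*sqrt(51))/(1794 - 10) = (-3050 + sqrt(102))/1784 = (-3050 + sqrt(102))*(1/1784) = -1525/892 + sqrt(102)/1784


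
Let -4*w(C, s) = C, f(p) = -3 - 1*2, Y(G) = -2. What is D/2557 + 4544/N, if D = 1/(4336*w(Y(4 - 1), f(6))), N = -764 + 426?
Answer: -12595004503/936864344 ≈ -13.444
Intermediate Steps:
N = -338
f(p) = -5 (f(p) = -3 - 2 = -5)
w(C, s) = -C/4
D = 1/2168 (D = 1/(4336*((-¼*(-2)))) = 1/(4336*(½)) = (1/4336)*2 = 1/2168 ≈ 0.00046125)
D/2557 + 4544/N = (1/2168)/2557 + 4544/(-338) = (1/2168)*(1/2557) + 4544*(-1/338) = 1/5543576 - 2272/169 = -12595004503/936864344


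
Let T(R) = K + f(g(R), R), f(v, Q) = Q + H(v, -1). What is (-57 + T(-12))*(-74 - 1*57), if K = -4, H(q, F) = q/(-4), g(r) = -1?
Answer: 38121/4 ≈ 9530.3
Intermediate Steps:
H(q, F) = -q/4 (H(q, F) = q*(-1/4) = -q/4)
f(v, Q) = Q - v/4
T(R) = -15/4 + R (T(R) = -4 + (R - 1/4*(-1)) = -4 + (R + 1/4) = -4 + (1/4 + R) = -15/4 + R)
(-57 + T(-12))*(-74 - 1*57) = (-57 + (-15/4 - 12))*(-74 - 1*57) = (-57 - 63/4)*(-74 - 57) = -291/4*(-131) = 38121/4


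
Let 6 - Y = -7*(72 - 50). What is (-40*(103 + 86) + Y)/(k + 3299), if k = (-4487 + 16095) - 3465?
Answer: -3700/5721 ≈ -0.64674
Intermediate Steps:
k = 8143 (k = 11608 - 3465 = 8143)
Y = 160 (Y = 6 - (-7)*(72 - 50) = 6 - (-7)*22 = 6 - 1*(-154) = 6 + 154 = 160)
(-40*(103 + 86) + Y)/(k + 3299) = (-40*(103 + 86) + 160)/(8143 + 3299) = (-40*189 + 160)/11442 = (-7560 + 160)*(1/11442) = -7400*1/11442 = -3700/5721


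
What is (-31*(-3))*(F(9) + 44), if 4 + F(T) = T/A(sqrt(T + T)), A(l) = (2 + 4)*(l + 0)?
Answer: 3720 + 93*sqrt(2)/4 ≈ 3752.9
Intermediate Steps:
A(l) = 6*l
F(T) = -4 + sqrt(2)*sqrt(T)/12 (F(T) = -4 + T/((6*sqrt(T + T))) = -4 + T/((6*sqrt(2*T))) = -4 + T/((6*(sqrt(2)*sqrt(T)))) = -4 + T/((6*sqrt(2)*sqrt(T))) = -4 + T*(sqrt(2)/(12*sqrt(T))) = -4 + sqrt(2)*sqrt(T)/12)
(-31*(-3))*(F(9) + 44) = (-31*(-3))*((-4 + sqrt(2)*sqrt(9)/12) + 44) = 93*((-4 + (1/12)*sqrt(2)*3) + 44) = 93*((-4 + sqrt(2)/4) + 44) = 93*(40 + sqrt(2)/4) = 3720 + 93*sqrt(2)/4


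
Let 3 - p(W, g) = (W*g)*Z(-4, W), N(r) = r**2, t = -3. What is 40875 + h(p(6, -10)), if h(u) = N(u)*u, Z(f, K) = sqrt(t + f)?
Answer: -185898 - 1510380*I*sqrt(7) ≈ -1.859e+5 - 3.9961e+6*I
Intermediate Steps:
Z(f, K) = sqrt(-3 + f)
p(W, g) = 3 - I*W*g*sqrt(7) (p(W, g) = 3 - W*g*sqrt(-3 - 4) = 3 - W*g*sqrt(-7) = 3 - W*g*I*sqrt(7) = 3 - I*W*g*sqrt(7))
h(u) = u**3 (h(u) = u**2*u = u**3)
40875 + h(p(6, -10)) = 40875 + (3 - 1*I*6*(-10)*sqrt(7))**3 = 40875 + (3 + 60*I*sqrt(7))**3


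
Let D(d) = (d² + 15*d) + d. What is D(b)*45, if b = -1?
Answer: -675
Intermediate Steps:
D(d) = d² + 16*d
D(b)*45 = -(16 - 1)*45 = -1*15*45 = -15*45 = -675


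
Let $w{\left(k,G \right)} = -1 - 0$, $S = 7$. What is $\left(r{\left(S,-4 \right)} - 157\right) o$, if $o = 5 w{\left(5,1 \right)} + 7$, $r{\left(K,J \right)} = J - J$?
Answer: $-314$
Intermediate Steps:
$r{\left(K,J \right)} = 0$
$w{\left(k,G \right)} = -1$ ($w{\left(k,G \right)} = -1 + 0 = -1$)
$o = 2$ ($o = 5 \left(-1\right) + 7 = -5 + 7 = 2$)
$\left(r{\left(S,-4 \right)} - 157\right) o = \left(0 - 157\right) 2 = \left(-157\right) 2 = -314$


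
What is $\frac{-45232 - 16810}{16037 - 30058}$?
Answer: $\frac{62042}{14021} \approx 4.4249$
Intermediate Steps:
$\frac{-45232 - 16810}{16037 - 30058} = - \frac{62042}{-14021} = \left(-62042\right) \left(- \frac{1}{14021}\right) = \frac{62042}{14021}$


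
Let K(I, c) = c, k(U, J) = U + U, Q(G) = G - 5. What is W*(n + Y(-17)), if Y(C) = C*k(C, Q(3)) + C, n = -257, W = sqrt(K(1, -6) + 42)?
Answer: 1824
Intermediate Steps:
Q(G) = -5 + G
k(U, J) = 2*U
W = 6 (W = sqrt(-6 + 42) = sqrt(36) = 6)
Y(C) = C + 2*C**2 (Y(C) = C*(2*C) + C = 2*C**2 + C = C + 2*C**2)
W*(n + Y(-17)) = 6*(-257 - 17*(1 + 2*(-17))) = 6*(-257 - 17*(1 - 34)) = 6*(-257 - 17*(-33)) = 6*(-257 + 561) = 6*304 = 1824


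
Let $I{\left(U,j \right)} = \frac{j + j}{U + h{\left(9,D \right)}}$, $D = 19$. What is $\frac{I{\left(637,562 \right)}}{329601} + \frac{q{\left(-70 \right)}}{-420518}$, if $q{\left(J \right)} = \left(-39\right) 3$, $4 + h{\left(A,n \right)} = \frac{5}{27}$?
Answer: $\frac{14000840577}{49365823106761} \approx 0.00028361$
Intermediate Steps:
$h{\left(A,n \right)} = - \frac{103}{27}$ ($h{\left(A,n \right)} = -4 + \frac{5}{27} = - \frac{103}{27}$)
$q{\left(J \right)} = -117$
$I{\left(U,j \right)} = \frac{2 j}{- \frac{103}{27} + U}$ ($I{\left(U,j \right)} = \frac{j + j}{U - \frac{103}{27}} = \frac{2 j}{- \frac{103}{27} + U}$)
$\frac{I{\left(637,562 \right)}}{329601} + \frac{q{\left(-70 \right)}}{-420518} = \frac{54 \cdot 562 \frac{1}{-103 + 27 \cdot 637}}{329601} - \frac{117}{-420518} = 54 \cdot 562 \frac{1}{-103 + 17199} \cdot \frac{1}{329601} - - \frac{117}{420518} = 54 \cdot 562 \cdot \frac{1}{17096} \cdot \frac{1}{329601} + \frac{117}{420518} = \frac{7587}{4274} \cdot \frac{1}{329601} + \frac{117}{420518} = \frac{2529}{469571558} + \frac{117}{420518} = \frac{14000840577}{49365823106761}$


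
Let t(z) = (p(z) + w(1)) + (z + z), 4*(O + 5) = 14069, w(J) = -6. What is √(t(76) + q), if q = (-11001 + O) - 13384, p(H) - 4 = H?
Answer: I*√82587/2 ≈ 143.69*I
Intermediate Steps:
p(H) = 4 + H
O = 14049/4 (O = -5 + (¼)*14069 = -5 + 14069/4 = 14049/4 ≈ 3512.3)
q = -83491/4 (q = (-11001 + 14049/4) - 13384 = -29955/4 - 13384 = -83491/4 ≈ -20873.)
t(z) = -2 + 3*z (t(z) = ((4 + z) - 6) + (z + z) = (-2 + z) + 2*z = -2 + 3*z)
√(t(76) + q) = √((-2 + 3*76) - 83491/4) = √((-2 + 228) - 83491/4) = √(226 - 83491/4) = √(-82587/4) = I*√82587/2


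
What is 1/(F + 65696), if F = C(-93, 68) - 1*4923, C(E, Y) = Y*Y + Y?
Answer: 1/65465 ≈ 1.5275e-5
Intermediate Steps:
C(E, Y) = Y + Y² (C(E, Y) = Y² + Y = Y + Y²)
F = -231 (F = 68*(1 + 68) - 1*4923 = 68*69 - 4923 = 4692 - 4923 = -231)
1/(F + 65696) = 1/(-231 + 65696) = 1/65465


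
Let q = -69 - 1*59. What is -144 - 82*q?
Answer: 10352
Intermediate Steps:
q = -128 (q = -69 - 59 = -128)
-144 - 82*q = -144 - 82*(-128) = -144 + 10496 = 10352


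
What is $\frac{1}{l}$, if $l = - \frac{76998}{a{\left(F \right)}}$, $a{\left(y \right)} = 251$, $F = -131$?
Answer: $- \frac{251}{76998} \approx -0.0032598$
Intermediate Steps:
$l = - \frac{76998}{251} \approx -306.77$
$\frac{1}{l} = \frac{1}{- \frac{76998}{251}} = - \frac{251}{76998}$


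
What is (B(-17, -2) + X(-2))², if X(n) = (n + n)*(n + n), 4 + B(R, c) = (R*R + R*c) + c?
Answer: 110889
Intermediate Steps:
B(R, c) = -4 + c + R² + R*c (B(R, c) = -4 + ((R*R + R*c) + c) = -4 + ((R² + R*c) + c) = -4 + (c + R² + R*c) = -4 + c + R² + R*c)
X(n) = 4*n² (X(n) = (2*n)*(2*n) = 4*n²)
(B(-17, -2) + X(-2))² = ((-4 - 2 + (-17)² - 17*(-2)) + 4*(-2)²)² = ((-4 - 2 + 289 + 34) + 4*4)² = (317 + 16)² = 333² = 110889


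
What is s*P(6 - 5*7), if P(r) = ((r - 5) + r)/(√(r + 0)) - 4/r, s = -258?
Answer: -1032/29 - 16254*I*√29/29 ≈ -35.586 - 3018.3*I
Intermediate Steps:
P(r) = -4/r + (-5 + 2*r)/√r (P(r) = ((-5 + r) + r)/(√r) - 4/r = (-5 + 2*r)/√r - 4/r = -4/r + (-5 + 2*r)/√r)
s*P(6 - 5*7) = -258*(-5/√(6 - 5*7) - 4/(6 - 5*7) + 2*√(6 - 5*7)) = -258*(-5/√(6 - 35) - 4/(6 - 35) + 2*√(6 - 35)) = -258*(-(-5)*I*√29/29 - 4/(-29) + 2*√(-29)) = -258*(-(-5)*I*√29/29 - 4*(-1/29) + 2*(I*√29)) = -258*(5*I*√29/29 + 4/29 + 2*I*√29) = -258*(4/29 + 63*I*√29/29) = -1032/29 - 16254*I*√29/29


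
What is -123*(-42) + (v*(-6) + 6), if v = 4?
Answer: 5148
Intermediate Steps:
-123*(-42) + (v*(-6) + 6) = -123*(-42) + (4*(-6) + 6) = 5166 + (-24 + 6) = 5166 - 18 = 5148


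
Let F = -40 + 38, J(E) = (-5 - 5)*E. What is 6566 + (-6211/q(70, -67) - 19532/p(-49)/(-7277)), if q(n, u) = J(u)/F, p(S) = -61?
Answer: 51534251643/7826605 ≈ 6584.5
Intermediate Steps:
J(E) = -10*E
F = -2
q(n, u) = 5*u (q(n, u) = -10*u/(-2) = -10*u*(-½) = 5*u)
6566 + (-6211/q(70, -67) - 19532/p(-49)/(-7277)) = 6566 + (-6211/(5*(-67)) - 19532/(-61)/(-7277)) = 6566 + (-6211/(-335) - 19532*(-1/61)*(-1/7277)) = 6566 + (-6211*(-1/335) + (19532/61)*(-1/7277)) = 6566 + (6211/335 - 1028/23363) = 6566 + 144763213/7826605 = 51534251643/7826605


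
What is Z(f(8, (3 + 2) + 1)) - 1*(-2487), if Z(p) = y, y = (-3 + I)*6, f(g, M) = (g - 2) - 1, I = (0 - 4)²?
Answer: 2565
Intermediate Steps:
I = 16 (I = (-4)² = 16)
f(g, M) = -3 + g (f(g, M) = (-2 + g) - 1 = -3 + g)
y = 78 (y = (-3 + 16)*6 = 13*6 = 78)
Z(p) = 78
Z(f(8, (3 + 2) + 1)) - 1*(-2487) = 78 - 1*(-2487) = 78 + 2487 = 2565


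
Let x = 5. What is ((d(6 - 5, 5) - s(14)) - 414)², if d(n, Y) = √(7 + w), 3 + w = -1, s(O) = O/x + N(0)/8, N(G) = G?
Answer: 4343131/25 - 4168*√3/5 ≈ 1.7228e+5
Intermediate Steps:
s(O) = O/5 (s(O) = O/5 + 0/8 = O*(⅕) + 0*(⅛) = O/5 + 0 = O/5)
w = -4 (w = -3 - 1 = -4)
d(n, Y) = √3 (d(n, Y) = √(7 - 4) = √3)
((d(6 - 5, 5) - s(14)) - 414)² = ((√3 - 14/5) - 414)² = ((-14/5 + √3) - 414)² = (-2084/5 + √3)²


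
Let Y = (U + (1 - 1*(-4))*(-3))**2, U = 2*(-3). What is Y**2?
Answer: 194481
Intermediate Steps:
U = -6
Y = 441 (Y = (-6 + (1 - 1*(-4))*(-3))**2 = (-6 + (1 + 4)*(-3))**2 = (-6 + 5*(-3))**2 = (-6 - 15)**2 = (-21)**2 = 441)
Y**2 = 441**2 = 194481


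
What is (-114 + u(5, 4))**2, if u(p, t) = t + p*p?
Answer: 7225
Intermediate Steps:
u(p, t) = t + p**2
(-114 + u(5, 4))**2 = (-114 + (4 + 5**2))**2 = (-114 + (4 + 25))**2 = (-114 + 29)**2 = (-85)**2 = 7225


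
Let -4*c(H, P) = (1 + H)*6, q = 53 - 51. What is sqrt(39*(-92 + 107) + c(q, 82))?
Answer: 3*sqrt(258)/2 ≈ 24.094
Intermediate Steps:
q = 2
c(H, P) = -3/2 - 3*H/2 (c(H, P) = -(1 + H)*6/4 = -(6 + 6*H)/4 = -3/2 - 3*H/2)
sqrt(39*(-92 + 107) + c(q, 82)) = sqrt(39*(-92 + 107) + (-3/2 - 3/2*2)) = sqrt(39*15 + (-3/2 - 3)) = sqrt(585 - 9/2) = sqrt(1161/2) = 3*sqrt(258)/2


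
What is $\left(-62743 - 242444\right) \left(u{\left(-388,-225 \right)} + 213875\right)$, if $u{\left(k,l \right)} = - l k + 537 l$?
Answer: $-1754825250$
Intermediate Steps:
$u{\left(k,l \right)} = 537 l - k l$ ($u{\left(k,l \right)} = - k l + 537 l = 537 l - k l$)
$\left(-62743 - 242444\right) \left(u{\left(-388,-225 \right)} + 213875\right) = \left(-62743 - 242444\right) \left(- 225 \left(537 - -388\right) + 213875\right) = - 305187 \left(- 225 \left(537 + 388\right) + 213875\right) = - 305187 \left(\left(-225\right) 925 + 213875\right) = - 305187 \left(-208125 + 213875\right) = \left(-305187\right) 5750 = -1754825250$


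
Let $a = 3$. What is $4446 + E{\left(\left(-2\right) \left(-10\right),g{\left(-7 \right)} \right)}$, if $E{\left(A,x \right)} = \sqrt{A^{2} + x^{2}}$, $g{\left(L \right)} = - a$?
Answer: $4446 + \sqrt{409} \approx 4466.2$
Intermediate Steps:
$g{\left(L \right)} = -3$ ($g{\left(L \right)} = \left(-1\right) 3 = -3$)
$4446 + E{\left(\left(-2\right) \left(-10\right),g{\left(-7 \right)} \right)} = 4446 + \sqrt{\left(\left(-2\right) \left(-10\right)\right)^{2} + \left(-3\right)^{2}} = 4446 + \sqrt{20^{2} + 9} = 4446 + \sqrt{400 + 9} = 4446 + \sqrt{409}$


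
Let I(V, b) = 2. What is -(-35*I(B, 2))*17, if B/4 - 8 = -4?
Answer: 1190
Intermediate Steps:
B = 16 (B = 32 + 4*(-4) = 32 - 16 = 16)
-(-35*I(B, 2))*17 = -(-35*2)*17 = -(-70)*17 = -1*(-1190) = 1190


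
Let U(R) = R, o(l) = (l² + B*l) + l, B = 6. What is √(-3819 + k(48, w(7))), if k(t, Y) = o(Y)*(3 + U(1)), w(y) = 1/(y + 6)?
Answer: I*√645043/13 ≈ 61.78*I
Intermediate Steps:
o(l) = l² + 7*l (o(l) = (l² + 6*l) + l = l² + 7*l)
w(y) = 1/(6 + y)
k(t, Y) = 4*Y*(7 + Y) (k(t, Y) = (Y*(7 + Y))*(3 + 1) = (Y*(7 + Y))*4 = 4*Y*(7 + Y))
√(-3819 + k(48, w(7))) = √(-3819 + 4*(7 + 1/(6 + 7))/(6 + 7)) = √(-3819 + 4*(7 + 1/13)/13) = √(-3819 + 4*(1/13)*(7 + 1/13)) = √(-3819 + 4*(1/13)*(92/13)) = √(-3819 + 368/169) = √(-645043/169) = I*√645043/13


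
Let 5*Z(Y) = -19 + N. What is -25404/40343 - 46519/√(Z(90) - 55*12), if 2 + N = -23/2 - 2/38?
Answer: -25404/40343 + 46519*I*√24061030/126637 ≈ -0.6297 + 1801.9*I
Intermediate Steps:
N = -515/38 (N = -2 + (-23/2 - 2/38) = -2 + (-23*½ - 2*1/38) = -2 + (-23/2 - 1/19) = -2 - 439/38 = -515/38 ≈ -13.553)
Z(Y) = -1237/190 (Z(Y) = (-19 - 515/38)/5 = (⅕)*(-1237/38) = -1237/190)
-25404/40343 - 46519/√(Z(90) - 55*12) = -25404/40343 - 46519/√(-1237/190 - 55*12) = -25404*1/40343 - 46519/√(-1237/190 - 660) = -25404/40343 - 46519*(-I*√24061030/126637) = -25404/40343 - (-46519)*I*√24061030/126637 = -25404/40343 + 46519*I*√24061030/126637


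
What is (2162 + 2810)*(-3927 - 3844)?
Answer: -38637412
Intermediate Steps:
(2162 + 2810)*(-3927 - 3844) = 4972*(-7771) = -38637412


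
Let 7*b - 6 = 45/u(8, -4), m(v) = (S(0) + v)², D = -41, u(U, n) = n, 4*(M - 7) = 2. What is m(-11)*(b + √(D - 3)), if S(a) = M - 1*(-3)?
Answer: -3/16 + I*√11/2 ≈ -0.1875 + 1.6583*I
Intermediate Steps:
M = 15/2 (M = 7 + (¼)*2 = 7 + ½ = 15/2 ≈ 7.5000)
S(a) = 21/2 (S(a) = 15/2 - 1*(-3) = 15/2 + 3 = 21/2)
m(v) = (21/2 + v)²
b = -¾ (b = 6/7 + (45/(-4))/7 = 6/7 + (45*(-¼))/7 = 6/7 + (⅐)*(-45/4) = 6/7 - 45/28 = -¾ ≈ -0.75000)
m(-11)*(b + √(D - 3)) = ((21 + 2*(-11))²/4)*(-¾ + √(-41 - 3)) = ((21 - 22)²/4)*(-¾ + √(-44)) = ((¼)*(-1)²)*(-¾ + 2*I*√11) = ((¼)*1)*(-¾ + 2*I*√11) = (-¾ + 2*I*√11)/4 = -3/16 + I*√11/2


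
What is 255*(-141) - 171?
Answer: -36126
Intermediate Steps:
255*(-141) - 171 = -35955 - 171 = -36126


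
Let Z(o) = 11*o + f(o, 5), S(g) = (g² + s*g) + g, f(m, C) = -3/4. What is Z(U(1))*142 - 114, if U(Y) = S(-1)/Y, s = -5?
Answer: 15179/2 ≈ 7589.5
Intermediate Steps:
f(m, C) = -¾ (f(m, C) = -3*¼ = -¾)
S(g) = g² - 4*g (S(g) = (g² - 5*g) + g = g² - 4*g)
U(Y) = 5/Y (U(Y) = (-(-4 - 1))/Y = (-1*(-5))/Y = 5/Y)
Z(o) = -¾ + 11*o (Z(o) = 11*o - ¾ = -¾ + 11*o)
Z(U(1))*142 - 114 = (-¾ + 11*(5/1))*142 - 114 = (-¾ + 11*(5*1))*142 - 114 = (-¾ + 11*5)*142 - 114 = (-¾ + 55)*142 - 114 = (217/4)*142 - 114 = 15407/2 - 114 = 15179/2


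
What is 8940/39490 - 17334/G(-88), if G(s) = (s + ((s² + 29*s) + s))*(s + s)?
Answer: 12995295/52821824 ≈ 0.24602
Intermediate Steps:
G(s) = 2*s*(s² + 31*s) (G(s) = (s + (s² + 30*s))*(2*s) = (s² + 31*s)*(2*s) = 2*s*(s² + 31*s))
8940/39490 - 17334/G(-88) = 8940/39490 - 17334*1/(15488*(31 - 88)) = 8940*(1/39490) - 17334/(2*7744*(-57)) = 894/3949 - 17334/(-882816) = 894/3949 - 17334*(-1/882816) = 894/3949 + 2889/147136 = 12995295/52821824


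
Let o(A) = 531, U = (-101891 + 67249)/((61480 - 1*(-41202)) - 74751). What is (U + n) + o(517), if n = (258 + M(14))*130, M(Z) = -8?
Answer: 922554219/27931 ≈ 33030.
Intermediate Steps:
U = -34642/27931 (U = -34642/((61480 + 41202) - 74751) = -34642/(102682 - 74751) = -34642/27931 ≈ -1.2403)
n = 32500 (n = (258 - 8)*130 = 250*130 = 32500)
(U + n) + o(517) = (-34642/27931 + 32500) + 531 = 907722858/27931 + 531 = 922554219/27931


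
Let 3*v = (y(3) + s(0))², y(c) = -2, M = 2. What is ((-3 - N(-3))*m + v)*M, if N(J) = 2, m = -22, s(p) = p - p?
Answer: 668/3 ≈ 222.67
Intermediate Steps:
s(p) = 0
v = 4/3 (v = (-2 + 0)²/3 = (⅓)*(-2)² = (⅓)*4 = 4/3 ≈ 1.3333)
((-3 - N(-3))*m + v)*M = ((-3 - 1*2)*(-22) + 4/3)*2 = ((-3 - 2)*(-22) + 4/3)*2 = (-5*(-22) + 4/3)*2 = (110 + 4/3)*2 = (334/3)*2 = 668/3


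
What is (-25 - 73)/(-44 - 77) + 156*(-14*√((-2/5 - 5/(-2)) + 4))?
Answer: 98/121 - 1092*√610/5 ≈ -5393.3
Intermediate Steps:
(-25 - 73)/(-44 - 77) + 156*(-14*√((-2/5 - 5/(-2)) + 4)) = -98/(-121) + 156*(-14*√((-2*⅕ - 5*(-½)) + 4)) = -98*(-1/121) + 156*(-14*√((-⅖ + 5/2) + 4)) = 98/121 + 156*(-14*√(21/10 + 4)) = 98/121 + 156*(-7*√610/5) = 98/121 - 1092*√610/5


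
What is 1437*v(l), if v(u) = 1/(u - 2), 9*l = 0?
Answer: -1437/2 ≈ -718.50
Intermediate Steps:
l = 0 (l = (⅑)*0 = 0)
v(u) = 1/(-2 + u)
1437*v(l) = 1437/(-2 + 0) = 1437/(-2) = 1437*(-½) = -1437/2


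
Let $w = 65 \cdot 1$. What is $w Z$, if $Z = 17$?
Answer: $1105$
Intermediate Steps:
$w = 65$
$w Z = 65 \cdot 17 = 1105$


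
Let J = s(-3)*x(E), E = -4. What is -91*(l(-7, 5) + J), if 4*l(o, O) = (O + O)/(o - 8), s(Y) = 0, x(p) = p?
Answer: 91/6 ≈ 15.167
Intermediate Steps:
l(o, O) = O/(2*(-8 + o)) (l(o, O) = ((O + O)/(o - 8))/4 = ((2*O)/(-8 + o))/4 = (2*O/(-8 + o))/4 = O/(2*(-8 + o)))
J = 0 (J = 0*(-4) = 0)
-91*(l(-7, 5) + J) = -91*((½)*5/(-8 - 7) + 0) = -91*((½)*5/(-15) + 0) = -91*((½)*5*(-1/15) + 0) = -91*(-⅙ + 0) = -91*(-⅙) = 91/6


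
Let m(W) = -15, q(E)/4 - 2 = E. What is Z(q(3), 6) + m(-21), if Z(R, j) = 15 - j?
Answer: -6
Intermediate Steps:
q(E) = 8 + 4*E
Z(q(3), 6) + m(-21) = (15 - 1*6) - 15 = (15 - 6) - 15 = 9 - 15 = -6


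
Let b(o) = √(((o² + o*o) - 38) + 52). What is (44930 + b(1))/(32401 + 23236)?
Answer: 44934/55637 ≈ 0.80763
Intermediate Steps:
b(o) = √(14 + 2*o²) (b(o) = √(((o² + o²) - 38) + 52) = √((2*o² - 38) + 52) = √((-38 + 2*o²) + 52) = √(14 + 2*o²))
(44930 + b(1))/(32401 + 23236) = (44930 + √(14 + 2*1²))/(32401 + 23236) = (44930 + √(14 + 2*1))/55637 = (44930 + √(14 + 2))*(1/55637) = (44930 + √16)*(1/55637) = (44930 + 4)*(1/55637) = 44934*(1/55637) = 44934/55637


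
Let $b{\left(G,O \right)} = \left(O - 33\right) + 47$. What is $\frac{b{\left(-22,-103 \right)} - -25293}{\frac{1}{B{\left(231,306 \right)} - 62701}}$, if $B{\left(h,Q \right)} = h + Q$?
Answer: $-1566781456$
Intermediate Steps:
$b{\left(G,O \right)} = 14 + O$ ($b{\left(G,O \right)} = \left(-33 + O\right) + 47 = 14 + O$)
$B{\left(h,Q \right)} = Q + h$
$\frac{b{\left(-22,-103 \right)} - -25293}{\frac{1}{B{\left(231,306 \right)} - 62701}} = \frac{\left(14 - 103\right) - -25293}{\frac{1}{\left(306 + 231\right) - 62701}} = \frac{-89 + 25293}{\frac{1}{537 - 62701}} = \frac{25204}{\frac{1}{-62164}} = \frac{25204}{- \frac{1}{62164}} = 25204 \left(-62164\right) = -1566781456$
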